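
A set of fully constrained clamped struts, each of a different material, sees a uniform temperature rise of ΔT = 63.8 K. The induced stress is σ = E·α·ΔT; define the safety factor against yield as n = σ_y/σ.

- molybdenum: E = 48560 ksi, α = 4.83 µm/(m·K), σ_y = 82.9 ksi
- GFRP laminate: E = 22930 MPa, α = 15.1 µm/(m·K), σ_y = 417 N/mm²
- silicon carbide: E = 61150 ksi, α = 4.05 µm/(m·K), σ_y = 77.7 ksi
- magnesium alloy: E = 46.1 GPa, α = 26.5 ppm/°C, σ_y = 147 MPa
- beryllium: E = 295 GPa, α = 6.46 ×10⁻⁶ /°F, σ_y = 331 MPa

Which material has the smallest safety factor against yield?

Converting E to GPa, α to ×10⁻⁶/K, σ_y to MPa, then σ and n for each:
  molybdenum: E = 334.8, α = 4.83, σ_y = 571.6 → σ = 103 MPa, n = 5.54
  GFRP laminate: E = 22.93, α = 15.1, σ_y = 417.0 → σ = 22.1 MPa, n = 18.9
  silicon carbide: E = 421.6, α = 4.05, σ_y = 535.7 → σ = 109 MPa, n = 4.92
  magnesium alloy: E = 46.10, α = 26.5, σ_y = 147.0 → σ = 77.9 MPa, n = 1.89
  beryllium: E = 295.0, α = 11.6, σ_y = 331.0 → σ = 219 MPa, n = 1.51
Beryllium has the lowest safety factor, n = 1.51.

beryllium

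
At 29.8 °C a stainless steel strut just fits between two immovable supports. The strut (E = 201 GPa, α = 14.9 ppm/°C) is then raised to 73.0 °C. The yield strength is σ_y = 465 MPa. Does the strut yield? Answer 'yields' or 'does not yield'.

does not yield

ΔT = 43.20 K. Constrained thermal stress σ = E·α·ΔT = 201.0×10³ MPa × 14.9×10⁻⁶ × 43.20 = 129 MPa (compressive).
Compare to σ_y = 465 MPa: σ < σ_y, so it does not yield.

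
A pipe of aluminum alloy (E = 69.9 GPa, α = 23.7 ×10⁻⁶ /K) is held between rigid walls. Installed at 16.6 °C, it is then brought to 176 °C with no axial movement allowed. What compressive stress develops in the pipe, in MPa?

ΔT = 159.4 K. Constrained thermal stress σ = E·α·ΔT = 69.90×10³ MPa × 23.7×10⁻⁶ × 159.4 = 264 MPa (compressive).

264 MPa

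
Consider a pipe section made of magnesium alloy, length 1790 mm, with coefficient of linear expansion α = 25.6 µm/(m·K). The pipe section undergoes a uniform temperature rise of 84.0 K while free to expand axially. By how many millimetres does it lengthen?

ΔL = α·L₀·ΔT = 25.6×10⁻⁶ × 1790 mm × 84.00 K = 3.85 mm.

3.85 mm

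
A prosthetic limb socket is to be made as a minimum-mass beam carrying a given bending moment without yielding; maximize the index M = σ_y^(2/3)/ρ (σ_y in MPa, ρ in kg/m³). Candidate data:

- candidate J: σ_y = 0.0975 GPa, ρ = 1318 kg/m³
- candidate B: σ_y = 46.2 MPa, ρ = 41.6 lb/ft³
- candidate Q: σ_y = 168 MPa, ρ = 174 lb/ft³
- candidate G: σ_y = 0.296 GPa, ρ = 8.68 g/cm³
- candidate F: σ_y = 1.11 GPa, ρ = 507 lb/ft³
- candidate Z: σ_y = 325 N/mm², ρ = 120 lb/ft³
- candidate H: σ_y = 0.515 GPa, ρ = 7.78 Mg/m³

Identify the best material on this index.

Normalizing units and computing the index:
  candidate J: σ_y = 97.50 MPa, ρ = 1318 kg/m³
  candidate B: σ_y = 46.20 MPa, ρ = 666.4 kg/m³
  candidate Q: σ_y = 168.0 MPa, ρ = 2787 kg/m³
  candidate G: σ_y = 296.0 MPa, ρ = 8680 kg/m³
  candidate F: σ_y = 1110 MPa, ρ = 8121 kg/m³
  candidate Z: σ_y = 325.0 MPa, ρ = 1922 kg/m³
  candidate H: σ_y = 515.0 MPa, ρ = 7780 kg/m³
  candidate Z: M = 24.6×10⁻³
  candidate B: M = 19.3×10⁻³
  candidate J: M = 16.1×10⁻³
  candidate F: M = 13.2×10⁻³
  candidate Q: M = 10.9×10⁻³
  candidate H: M = 8.26×10⁻³
  candidate G: M = 5.12×10⁻³
Candidate Z has the largest M.

candidate Z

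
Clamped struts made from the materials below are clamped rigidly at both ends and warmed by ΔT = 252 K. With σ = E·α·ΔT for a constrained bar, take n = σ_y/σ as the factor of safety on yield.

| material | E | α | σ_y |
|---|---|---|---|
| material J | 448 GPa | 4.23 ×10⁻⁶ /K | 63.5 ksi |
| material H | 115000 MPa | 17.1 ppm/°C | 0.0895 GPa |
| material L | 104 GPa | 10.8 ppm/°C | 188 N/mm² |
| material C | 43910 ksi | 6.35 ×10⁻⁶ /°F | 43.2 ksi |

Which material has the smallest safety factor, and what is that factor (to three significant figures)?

material H, n = 0.181

Per material, after unit conversion:
  material J: E = 448.0, α = 4.23, σ_y = 437.8 → σ = 478 MPa, n = 0.917
  material H: E = 115.0, α = 17.1, σ_y = 89.50 → σ = 496 MPa, n = 0.181
  material L: E = 104.0, α = 10.8, σ_y = 188.0 → σ = 283 MPa, n = 0.664
  material C: E = 302.7, α = 11.4, σ_y = 297.9 → σ = 872 MPa, n = 0.342
The minimum is material H at n = 0.181.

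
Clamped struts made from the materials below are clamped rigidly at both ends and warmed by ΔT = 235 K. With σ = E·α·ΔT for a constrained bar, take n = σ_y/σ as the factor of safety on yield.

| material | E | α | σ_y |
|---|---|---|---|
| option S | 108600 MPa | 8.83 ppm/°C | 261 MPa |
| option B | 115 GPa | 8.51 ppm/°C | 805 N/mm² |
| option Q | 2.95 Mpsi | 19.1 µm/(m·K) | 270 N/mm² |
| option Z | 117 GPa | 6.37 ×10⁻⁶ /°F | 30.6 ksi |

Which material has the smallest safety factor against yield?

Per material, after unit conversion:
  option S: E = 108.6, α = 8.83, σ_y = 261.0 → σ = 225 MPa, n = 1.16
  option B: E = 115.0, α = 8.51, σ_y = 805.0 → σ = 230 MPa, n = 3.50
  option Q: E = 20.34, α = 19.1, σ_y = 270.0 → σ = 91.3 MPa, n = 2.96
  option Z: E = 117.0, α = 11.5, σ_y = 211.0 → σ = 315 MPa, n = 0.669
The minimum is option Z at n = 0.669.

option Z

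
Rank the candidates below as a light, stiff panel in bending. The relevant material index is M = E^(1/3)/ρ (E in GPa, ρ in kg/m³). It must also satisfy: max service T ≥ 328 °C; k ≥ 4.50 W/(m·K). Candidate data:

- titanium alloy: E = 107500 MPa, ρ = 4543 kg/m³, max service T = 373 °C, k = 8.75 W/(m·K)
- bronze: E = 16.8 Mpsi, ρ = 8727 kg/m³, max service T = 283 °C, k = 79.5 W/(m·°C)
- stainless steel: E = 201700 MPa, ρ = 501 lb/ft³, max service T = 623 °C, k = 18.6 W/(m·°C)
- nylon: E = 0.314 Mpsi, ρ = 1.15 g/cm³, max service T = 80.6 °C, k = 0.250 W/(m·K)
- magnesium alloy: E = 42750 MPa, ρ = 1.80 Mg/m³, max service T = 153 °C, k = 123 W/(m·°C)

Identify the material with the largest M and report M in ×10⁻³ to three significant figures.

Screen on constraints: max service T ≥ 328 °C; k ≥ 4.50 W/(m·K). Survivors: titanium alloy, stainless steel.
After converting to SI:
  titanium alloy: E = 107.5 GPa, ρ = 4543 kg/m³
  stainless steel: E = 201.7 GPa, ρ = 8025 kg/m³
  titanium alloy: M = 1.05×10⁻³
  stainless steel: M = 0.731×10⁻³
Titanium alloy has the largest M.

titanium alloy, M = 1.05×10⁻³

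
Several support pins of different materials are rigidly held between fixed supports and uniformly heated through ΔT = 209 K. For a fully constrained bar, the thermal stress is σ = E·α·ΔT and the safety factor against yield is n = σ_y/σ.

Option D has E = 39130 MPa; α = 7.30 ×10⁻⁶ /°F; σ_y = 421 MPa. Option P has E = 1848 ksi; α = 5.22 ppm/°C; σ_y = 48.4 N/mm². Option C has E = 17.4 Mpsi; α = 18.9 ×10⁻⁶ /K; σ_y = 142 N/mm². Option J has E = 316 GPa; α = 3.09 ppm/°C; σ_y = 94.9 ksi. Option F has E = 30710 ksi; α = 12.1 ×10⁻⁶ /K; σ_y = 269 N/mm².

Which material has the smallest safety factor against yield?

option C

In consistent units (E in GPa, α in ×10⁻⁶/K, σ_y in MPa):
  option D: E = 39.13, α = 13.1, σ_y = 421.0 → σ = 107 MPa, n = 3.92
  option P: E = 12.74, α = 5.22, σ_y = 48.40 → σ = 13.9 MPa, n = 3.48
  option C: E = 120.0, α = 18.9, σ_y = 142.0 → σ = 474 MPa, n = 0.300
  option J: E = 316.0, α = 3.09, σ_y = 654.3 → σ = 204 MPa, n = 3.21
  option F: E = 211.7, α = 12.1, σ_y = 269.0 → σ = 535 MPa, n = 0.502
The minimum is option C at n = 0.300.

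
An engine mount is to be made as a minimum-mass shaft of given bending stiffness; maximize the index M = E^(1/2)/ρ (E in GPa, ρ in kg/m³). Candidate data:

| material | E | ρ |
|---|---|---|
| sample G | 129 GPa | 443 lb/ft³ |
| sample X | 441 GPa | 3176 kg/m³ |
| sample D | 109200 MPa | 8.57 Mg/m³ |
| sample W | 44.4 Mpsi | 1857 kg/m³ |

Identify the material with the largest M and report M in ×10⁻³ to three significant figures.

sample W, M = 9.42×10⁻³

Normalizing units and computing the index:
  sample G: E = 129.0 GPa, ρ = 7096 kg/m³
  sample X: E = 441.0 GPa, ρ = 3176 kg/m³
  sample D: E = 109.2 GPa, ρ = 8570 kg/m³
  sample W: E = 306.1 GPa, ρ = 1857 kg/m³
  sample W: M = 9.42×10⁻³
  sample X: M = 6.61×10⁻³
  sample G: M = 1.60×10⁻³
  sample D: M = 1.22×10⁻³
Sample W ranks first.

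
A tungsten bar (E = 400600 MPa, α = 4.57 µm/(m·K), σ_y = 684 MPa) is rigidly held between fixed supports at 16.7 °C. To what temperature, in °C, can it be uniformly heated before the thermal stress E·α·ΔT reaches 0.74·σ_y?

293 °C

E = 400600 MPa = 400.6 GPa.
E·α·ΔT = 506.2 MPa ⇒ ΔT = 506.2 / (400.6×10³ × 4.57×10⁻⁶) = 276.5 K.
T = 16.7 + 276.5 = 293.2 °C.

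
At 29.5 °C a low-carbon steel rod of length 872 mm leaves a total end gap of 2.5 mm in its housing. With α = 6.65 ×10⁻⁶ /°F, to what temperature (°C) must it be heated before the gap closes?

α = 6.65×10⁻⁶/°F × 9/5 = 12.0×10⁻⁶/K.
α·L₀·ΔT = 2.5 mm ⇒ ΔT = 2.5 / (12.0×10⁻⁶ × 872.0) = 239.5 K.
T = 29.5 + 239.5 = 269.0 °C.

269 °C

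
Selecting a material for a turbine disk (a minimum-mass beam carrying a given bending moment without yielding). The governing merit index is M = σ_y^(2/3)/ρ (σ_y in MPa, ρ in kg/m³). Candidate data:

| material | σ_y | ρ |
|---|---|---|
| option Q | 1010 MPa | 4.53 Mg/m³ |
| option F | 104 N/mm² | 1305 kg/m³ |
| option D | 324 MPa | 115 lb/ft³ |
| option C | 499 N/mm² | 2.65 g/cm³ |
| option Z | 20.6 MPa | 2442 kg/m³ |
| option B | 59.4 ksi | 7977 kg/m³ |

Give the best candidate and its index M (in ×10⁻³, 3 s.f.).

option D, M = 25.6×10⁻³

Normalizing units and computing the index:
  option Q: σ_y = 1010 MPa, ρ = 4530 kg/m³
  option F: σ_y = 104.0 MPa, ρ = 1305 kg/m³
  option D: σ_y = 324.0 MPa, ρ = 1842 kg/m³
  option C: σ_y = 499.0 MPa, ρ = 2650 kg/m³
  option Z: σ_y = 20.60 MPa, ρ = 2442 kg/m³
  option B: σ_y = 409.5 MPa, ρ = 7977 kg/m³
  option D: M = 25.6×10⁻³
  option C: M = 23.7×10⁻³
  option Q: M = 22.2×10⁻³
  option F: M = 16.9×10⁻³
  option B: M = 6.91×10⁻³
  option Z: M = 3.08×10⁻³
Option D ranks first.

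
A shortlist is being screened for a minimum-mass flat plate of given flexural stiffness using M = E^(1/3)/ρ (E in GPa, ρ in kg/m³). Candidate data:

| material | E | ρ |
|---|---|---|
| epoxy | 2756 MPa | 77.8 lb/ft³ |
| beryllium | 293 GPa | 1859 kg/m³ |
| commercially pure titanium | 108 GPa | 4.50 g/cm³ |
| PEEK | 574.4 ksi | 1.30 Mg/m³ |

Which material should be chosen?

Normalizing units and computing the index:
  epoxy: E = 2.756 GPa, ρ = 1246 kg/m³
  beryllium: E = 293.0 GPa, ρ = 1859 kg/m³
  commercially pure titanium: E = 108.0 GPa, ρ = 4500 kg/m³
  PEEK: E = 3.960 GPa, ρ = 1300 kg/m³
  beryllium: M = 3.57×10⁻³
  PEEK: M = 1.22×10⁻³
  epoxy: M = 1.13×10⁻³
  commercially pure titanium: M = 1.06×10⁻³
Beryllium has the largest M.

beryllium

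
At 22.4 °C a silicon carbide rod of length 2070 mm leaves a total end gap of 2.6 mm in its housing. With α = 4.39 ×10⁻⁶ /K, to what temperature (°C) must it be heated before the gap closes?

α·L₀·ΔT = 2.6 mm ⇒ ΔT = 2.6 / (4.39×10⁻⁶ × 2070.0) = 286.1 K.
T = 22.4 + 286.1 = 308.5 °C.

309 °C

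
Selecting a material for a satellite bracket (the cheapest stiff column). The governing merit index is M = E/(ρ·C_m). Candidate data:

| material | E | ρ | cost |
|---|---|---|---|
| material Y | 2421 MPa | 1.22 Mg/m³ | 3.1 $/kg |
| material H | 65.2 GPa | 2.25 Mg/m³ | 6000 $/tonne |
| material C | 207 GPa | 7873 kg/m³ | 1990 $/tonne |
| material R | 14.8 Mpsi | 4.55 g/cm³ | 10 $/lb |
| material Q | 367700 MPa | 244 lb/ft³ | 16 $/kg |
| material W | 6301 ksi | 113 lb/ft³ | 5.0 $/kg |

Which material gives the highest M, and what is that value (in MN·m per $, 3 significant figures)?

material C, M = 13.2 MN·m per $

Putting every candidate on a common basis:
  material Y: E = 2.421 GPa, ρ = 1220 kg/m³, cost = 3.100 $/kg
  material H: E = 65.20 GPa, ρ = 2250 kg/m³, cost = 6.000 $/kg
  material C: E = 207.0 GPa, ρ = 7873 kg/m³, cost = 1.990 $/kg
  material R: E = 102.0 GPa, ρ = 4550 kg/m³, cost = 22.05 $/kg
  material Q: E = 367.7 GPa, ρ = 3909 kg/m³, cost = 16.00 $/kg
  material W: E = 43.44 GPa, ρ = 1810 kg/m³, cost = 5.000 $/kg
  material C: M = 13.2 MN·m per $
  material Q: M = 5.88 MN·m per $
  material H: M = 4.83 MN·m per $
  material W: M = 4.80 MN·m per $
  material R: M = 1.02 MN·m per $
  material Y: M = 0.640 MN·m per $
Material C has the largest M.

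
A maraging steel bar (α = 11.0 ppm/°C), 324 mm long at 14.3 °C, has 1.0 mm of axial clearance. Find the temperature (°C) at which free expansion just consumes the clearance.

α·L₀·ΔT = 1.0 mm ⇒ ΔT = 1.0 / (11.0×10⁻⁶ × 324.0) = 280.6 K.
T = 14.3 + 280.6 = 294.9 °C.

295 °C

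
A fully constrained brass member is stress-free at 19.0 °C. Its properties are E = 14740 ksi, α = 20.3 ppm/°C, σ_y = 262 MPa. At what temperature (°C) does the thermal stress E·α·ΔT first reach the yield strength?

E = 14740 ksi = 101.6 GPa.
E·α·ΔT = 262.0 MPa ⇒ ΔT = 262.0 / (101.6×10³ × 20.3×10⁻⁶) = 127.0 K.
T = 19.0 + 127.0 = 146.0 °C.

146 °C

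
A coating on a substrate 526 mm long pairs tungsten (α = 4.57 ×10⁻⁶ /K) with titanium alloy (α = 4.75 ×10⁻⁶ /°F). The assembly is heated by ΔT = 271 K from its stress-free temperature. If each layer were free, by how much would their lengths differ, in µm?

titanium alloy: α = 4.75×10⁻⁶/°F × 9/5 = 8.55×10⁻⁶/K.
Δα = |4.57 − 8.55|×10⁻⁶/K = 3.98×10⁻⁶/K.
ΔL_mismatch = Δα·L·ΔT = 3.98×10⁻⁶ × 526.0 mm × 271.0 K = 567 µm.

567 µm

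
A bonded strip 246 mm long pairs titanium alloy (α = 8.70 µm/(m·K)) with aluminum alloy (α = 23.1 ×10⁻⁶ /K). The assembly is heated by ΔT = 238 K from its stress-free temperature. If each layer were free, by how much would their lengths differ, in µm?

Δα = |8.70 − 23.1|×10⁻⁶/K = 14.4×10⁻⁶/K.
ΔL_mismatch = Δα·L·ΔT = 14.4×10⁻⁶ × 246.0 mm × 238.0 K = 843 µm.

843 µm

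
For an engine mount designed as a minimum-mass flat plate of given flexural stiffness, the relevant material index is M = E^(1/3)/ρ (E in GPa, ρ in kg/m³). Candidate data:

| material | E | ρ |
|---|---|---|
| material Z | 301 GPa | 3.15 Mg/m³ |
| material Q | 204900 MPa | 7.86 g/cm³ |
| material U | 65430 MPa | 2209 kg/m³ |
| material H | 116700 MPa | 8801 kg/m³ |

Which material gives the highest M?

Convert each candidate to consistent units, then evaluate M:
  material Z: E = 301.0 GPa, ρ = 3150 kg/m³
  material Q: E = 204.9 GPa, ρ = 7860 kg/m³
  material U: E = 65.43 GPa, ρ = 2209 kg/m³
  material H: E = 116.7 GPa, ρ = 8801 kg/m³
  material Z: M = 2.13×10⁻³
  material U: M = 1.82×10⁻³
  material Q: M = 0.750×10⁻³
  material H: M = 0.555×10⁻³
Highest index: material Z.

material Z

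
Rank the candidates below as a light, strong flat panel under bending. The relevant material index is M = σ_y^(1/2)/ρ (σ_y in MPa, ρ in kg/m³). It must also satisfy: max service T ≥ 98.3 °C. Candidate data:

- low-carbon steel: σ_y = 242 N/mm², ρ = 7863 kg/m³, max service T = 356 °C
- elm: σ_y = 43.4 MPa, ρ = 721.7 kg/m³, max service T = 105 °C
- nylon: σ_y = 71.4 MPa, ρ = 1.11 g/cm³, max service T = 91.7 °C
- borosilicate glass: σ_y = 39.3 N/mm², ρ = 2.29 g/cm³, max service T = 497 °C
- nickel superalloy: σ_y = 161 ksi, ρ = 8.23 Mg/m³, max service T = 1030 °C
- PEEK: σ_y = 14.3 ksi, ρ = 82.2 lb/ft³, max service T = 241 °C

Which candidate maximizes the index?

Screen on constraints: max service T ≥ 98.3 °C. Survivors: low-carbon steel, elm, borosilicate glass, nickel superalloy, PEEK.
After converting to SI:
  low-carbon steel: σ_y = 242.0 MPa, ρ = 7863 kg/m³
  elm: σ_y = 43.40 MPa, ρ = 721.7 kg/m³
  borosilicate glass: σ_y = 39.30 MPa, ρ = 2290 kg/m³
  nickel superalloy: σ_y = 1110 MPa, ρ = 8230 kg/m³
  PEEK: σ_y = 98.60 MPa, ρ = 1317 kg/m³
  elm: M = 9.13×10⁻³
  PEEK: M = 7.54×10⁻³
  nickel superalloy: M = 4.05×10⁻³
  borosilicate glass: M = 2.74×10⁻³
  low-carbon steel: M = 1.98×10⁻³
Elm ranks first.

elm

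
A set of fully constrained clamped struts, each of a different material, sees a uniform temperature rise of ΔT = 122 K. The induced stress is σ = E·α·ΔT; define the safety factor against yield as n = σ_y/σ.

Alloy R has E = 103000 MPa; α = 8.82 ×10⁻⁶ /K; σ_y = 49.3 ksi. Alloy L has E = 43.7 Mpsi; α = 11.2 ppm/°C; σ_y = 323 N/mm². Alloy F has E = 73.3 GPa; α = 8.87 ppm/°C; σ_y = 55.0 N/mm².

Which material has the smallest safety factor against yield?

alloy F

In consistent units (E in GPa, α in ×10⁻⁶/K, σ_y in MPa):
  alloy R: E = 103.0, α = 8.82, σ_y = 339.9 → σ = 111 MPa, n = 3.07
  alloy L: E = 301.3, α = 11.2, σ_y = 323.0 → σ = 412 MPa, n = 0.785
  alloy F: E = 73.30, α = 8.87, σ_y = 55.00 → σ = 79.3 MPa, n = 0.693
The minimum is alloy F at n = 0.693.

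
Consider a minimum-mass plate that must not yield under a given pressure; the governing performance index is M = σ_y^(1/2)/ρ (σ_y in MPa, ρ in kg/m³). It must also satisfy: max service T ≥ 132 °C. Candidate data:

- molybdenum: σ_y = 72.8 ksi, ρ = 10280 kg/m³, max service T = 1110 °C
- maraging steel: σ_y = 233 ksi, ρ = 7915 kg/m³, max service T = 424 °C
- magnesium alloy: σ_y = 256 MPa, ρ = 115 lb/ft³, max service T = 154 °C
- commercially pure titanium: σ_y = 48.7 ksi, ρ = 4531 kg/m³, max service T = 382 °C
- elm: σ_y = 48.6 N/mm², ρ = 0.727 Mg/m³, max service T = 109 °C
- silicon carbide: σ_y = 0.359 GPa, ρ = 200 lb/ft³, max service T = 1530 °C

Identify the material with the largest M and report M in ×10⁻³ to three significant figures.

Screen on constraints: max service T ≥ 132 °C. Survivors: molybdenum, maraging steel, magnesium alloy, commercially pure titanium, silicon carbide.
Normalizing units and computing the index:
  molybdenum: σ_y = 501.9 MPa, ρ = 10280 kg/m³
  maraging steel: σ_y = 1606 MPa, ρ = 7915 kg/m³
  magnesium alloy: σ_y = 256.0 MPa, ρ = 1842 kg/m³
  commercially pure titanium: σ_y = 335.8 MPa, ρ = 4531 kg/m³
  silicon carbide: σ_y = 359.0 MPa, ρ = 3204 kg/m³
  magnesium alloy: M = 8.69×10⁻³
  silicon carbide: M = 5.91×10⁻³
  maraging steel: M = 5.06×10⁻³
  commercially pure titanium: M = 4.04×10⁻³
  molybdenum: M = 2.18×10⁻³
Magnesium alloy has the largest M.

magnesium alloy, M = 8.69×10⁻³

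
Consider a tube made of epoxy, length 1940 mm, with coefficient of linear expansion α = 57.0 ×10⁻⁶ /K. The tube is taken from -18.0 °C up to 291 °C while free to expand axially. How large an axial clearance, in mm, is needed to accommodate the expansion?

ΔT = 291 − (-18.0) = 309.0 K.
ΔL = α·L₀·ΔT = 57.0×10⁻⁶ × 1940 mm × 309.0 K = 34.2 mm.

34.2 mm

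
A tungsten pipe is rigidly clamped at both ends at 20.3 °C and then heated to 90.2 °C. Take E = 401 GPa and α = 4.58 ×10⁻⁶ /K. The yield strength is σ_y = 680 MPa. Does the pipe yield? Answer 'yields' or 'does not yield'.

ΔT = 69.90 K. Constrained thermal stress σ = E·α·ΔT = 401.0×10³ MPa × 4.58×10⁻⁶ × 69.90 = 128 MPa (compressive).
Compare to σ_y = 680 MPa: σ < σ_y, so it does not yield.

does not yield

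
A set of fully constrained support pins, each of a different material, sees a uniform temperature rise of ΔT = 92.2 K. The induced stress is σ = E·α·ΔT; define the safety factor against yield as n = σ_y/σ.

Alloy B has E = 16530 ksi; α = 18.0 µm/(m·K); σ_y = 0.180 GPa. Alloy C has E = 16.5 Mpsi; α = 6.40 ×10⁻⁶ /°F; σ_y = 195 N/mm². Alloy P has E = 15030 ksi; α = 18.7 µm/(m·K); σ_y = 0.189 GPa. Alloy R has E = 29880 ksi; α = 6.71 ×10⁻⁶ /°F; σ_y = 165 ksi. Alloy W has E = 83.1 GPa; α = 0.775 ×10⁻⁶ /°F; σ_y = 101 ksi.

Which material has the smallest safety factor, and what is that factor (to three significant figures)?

Converting E to GPa, α to ×10⁻⁶/K, σ_y to MPa, then σ and n for each:
  alloy B: E = 114.0, α = 18.0, σ_y = 180.0 → σ = 189 MPa, n = 0.952
  alloy C: E = 113.8, α = 11.5, σ_y = 195.0 → σ = 121 MPa, n = 1.61
  alloy P: E = 103.6, α = 18.7, σ_y = 189.0 → σ = 179 MPa, n = 1.06
  alloy R: E = 206.0, α = 12.1, σ_y = 1138 → σ = 229 MPa, n = 4.96
  alloy W: E = 83.10, α = 1.40, σ_y = 696.4 → σ = 10.7 MPa, n = 65.2
Smallest n: alloy B with n = 0.952.

alloy B, n = 0.952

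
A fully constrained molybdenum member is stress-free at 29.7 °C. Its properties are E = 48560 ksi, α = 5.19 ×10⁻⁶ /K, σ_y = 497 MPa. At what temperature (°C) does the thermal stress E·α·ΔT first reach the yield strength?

E = 48560 ksi = 334.8 GPa.
E·α·ΔT = 497.0 MPa ⇒ ΔT = 497.0 / (334.8×10³ × 5.19×10⁻⁶) = 286.0 K.
T = 29.7 + 286.0 = 315.7 °C.

316 °C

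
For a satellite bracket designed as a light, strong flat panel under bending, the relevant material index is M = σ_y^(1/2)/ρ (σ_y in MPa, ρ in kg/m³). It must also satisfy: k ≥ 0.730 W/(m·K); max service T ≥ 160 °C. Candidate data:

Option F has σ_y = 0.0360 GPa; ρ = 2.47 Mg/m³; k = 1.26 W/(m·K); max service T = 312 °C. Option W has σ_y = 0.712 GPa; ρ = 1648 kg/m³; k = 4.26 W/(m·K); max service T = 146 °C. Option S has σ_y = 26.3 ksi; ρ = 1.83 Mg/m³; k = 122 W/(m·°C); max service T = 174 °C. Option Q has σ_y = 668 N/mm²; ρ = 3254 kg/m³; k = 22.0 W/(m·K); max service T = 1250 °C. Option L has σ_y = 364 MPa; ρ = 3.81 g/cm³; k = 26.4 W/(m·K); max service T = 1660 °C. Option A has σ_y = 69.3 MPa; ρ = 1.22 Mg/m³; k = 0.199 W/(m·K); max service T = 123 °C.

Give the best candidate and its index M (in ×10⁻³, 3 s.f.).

option Q, M = 7.94×10⁻³

Screen on constraints: k ≥ 0.730 W/(m·K); max service T ≥ 160 °C. Survivors: option F, option S, option Q, option L.
Normalizing units and computing the index:
  option F: σ_y = 36.00 MPa, ρ = 2470 kg/m³
  option S: σ_y = 181.3 MPa, ρ = 1830 kg/m³
  option Q: σ_y = 668.0 MPa, ρ = 3254 kg/m³
  option L: σ_y = 364.0 MPa, ρ = 3810 kg/m³
  option Q: M = 7.94×10⁻³
  option S: M = 7.36×10⁻³
  option L: M = 5.01×10⁻³
  option F: M = 2.43×10⁻³
Option Q ranks first.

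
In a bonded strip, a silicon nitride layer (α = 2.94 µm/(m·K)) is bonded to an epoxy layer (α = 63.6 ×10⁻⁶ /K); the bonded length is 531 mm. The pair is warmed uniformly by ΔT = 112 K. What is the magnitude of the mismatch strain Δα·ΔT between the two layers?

6.79×10⁻³

Δα = |2.94 − 63.6|×10⁻⁶/K = 60.7×10⁻⁶/K.
Mismatch strain = Δα·ΔT = 60.7×10⁻⁶ × 112.0 = 6.79×10⁻³.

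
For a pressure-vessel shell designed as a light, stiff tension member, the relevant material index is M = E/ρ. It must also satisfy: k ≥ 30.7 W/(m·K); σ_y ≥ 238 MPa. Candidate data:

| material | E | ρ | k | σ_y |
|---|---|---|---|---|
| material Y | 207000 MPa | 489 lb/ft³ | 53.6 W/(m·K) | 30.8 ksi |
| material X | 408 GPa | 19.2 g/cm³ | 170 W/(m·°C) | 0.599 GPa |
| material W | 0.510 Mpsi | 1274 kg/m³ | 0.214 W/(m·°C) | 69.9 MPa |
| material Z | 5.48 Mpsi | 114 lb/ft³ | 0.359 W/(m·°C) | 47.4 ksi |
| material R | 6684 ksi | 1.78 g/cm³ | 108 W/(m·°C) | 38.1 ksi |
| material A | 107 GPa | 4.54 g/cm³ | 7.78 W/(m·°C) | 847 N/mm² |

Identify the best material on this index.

Screen on constraints: k ≥ 30.7 W/(m·K); σ_y ≥ 238 MPa. Survivors: material X, material R.
In SI units:
  material X: E = 408.0 GPa, ρ = 19200 kg/m³
  material R: E = 46.08 GPa, ρ = 1780 kg/m³
  material R: M = 25.9 MN·m/kg
  material X: M = 21.2 MN·m/kg
Material R ranks first.

material R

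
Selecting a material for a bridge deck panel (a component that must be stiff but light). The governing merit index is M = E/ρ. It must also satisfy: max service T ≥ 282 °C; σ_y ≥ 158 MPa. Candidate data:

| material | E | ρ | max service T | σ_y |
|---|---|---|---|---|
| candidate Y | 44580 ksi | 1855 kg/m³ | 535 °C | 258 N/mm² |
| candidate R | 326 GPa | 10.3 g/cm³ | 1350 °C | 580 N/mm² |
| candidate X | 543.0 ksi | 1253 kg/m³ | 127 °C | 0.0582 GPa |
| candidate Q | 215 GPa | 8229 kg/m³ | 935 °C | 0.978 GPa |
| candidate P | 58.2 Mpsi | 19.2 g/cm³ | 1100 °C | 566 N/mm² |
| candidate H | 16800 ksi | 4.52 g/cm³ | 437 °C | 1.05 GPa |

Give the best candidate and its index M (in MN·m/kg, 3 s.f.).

Screen on constraints: max service T ≥ 282 °C; σ_y ≥ 158 MPa. Survivors: candidate Y, candidate R, candidate Q, candidate P, candidate H.
In SI units:
  candidate Y: E = 307.4 GPa, ρ = 1855 kg/m³
  candidate R: E = 326.0 GPa, ρ = 10300 kg/m³
  candidate Q: E = 215.0 GPa, ρ = 8229 kg/m³
  candidate P: E = 401.3 GPa, ρ = 19200 kg/m³
  candidate H: E = 115.8 GPa, ρ = 4520 kg/m³
  candidate Y: M = 166 MN·m/kg
  candidate R: M = 31.7 MN·m/kg
  candidate Q: M = 26.1 MN·m/kg
  candidate H: M = 25.6 MN·m/kg
  candidate P: M = 20.9 MN·m/kg
Candidate Y ranks first.

candidate Y, M = 166 MN·m/kg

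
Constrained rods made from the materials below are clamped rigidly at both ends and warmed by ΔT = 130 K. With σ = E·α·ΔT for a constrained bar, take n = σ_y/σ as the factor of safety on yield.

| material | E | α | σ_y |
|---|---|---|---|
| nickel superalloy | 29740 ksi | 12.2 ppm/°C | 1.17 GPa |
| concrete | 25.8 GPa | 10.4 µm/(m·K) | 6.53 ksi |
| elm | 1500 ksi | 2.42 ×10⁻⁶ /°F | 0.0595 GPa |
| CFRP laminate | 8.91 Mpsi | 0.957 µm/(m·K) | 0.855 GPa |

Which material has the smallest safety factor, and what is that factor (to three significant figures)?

In consistent units (E in GPa, α in ×10⁻⁶/K, σ_y in MPa):
  nickel superalloy: E = 205.1, α = 12.2, σ_y = 1170 → σ = 325 MPa, n = 3.60
  concrete: E = 25.80, α = 10.4, σ_y = 45.02 → σ = 34.9 MPa, n = 1.29
  elm: E = 10.34, α = 4.36, σ_y = 59.50 → σ = 5.86 MPa, n = 10.2
  CFRP laminate: E = 61.43, α = 0.957, σ_y = 855.0 → σ = 7.64 MPa, n = 112
The minimum is concrete at n = 1.29.

concrete, n = 1.29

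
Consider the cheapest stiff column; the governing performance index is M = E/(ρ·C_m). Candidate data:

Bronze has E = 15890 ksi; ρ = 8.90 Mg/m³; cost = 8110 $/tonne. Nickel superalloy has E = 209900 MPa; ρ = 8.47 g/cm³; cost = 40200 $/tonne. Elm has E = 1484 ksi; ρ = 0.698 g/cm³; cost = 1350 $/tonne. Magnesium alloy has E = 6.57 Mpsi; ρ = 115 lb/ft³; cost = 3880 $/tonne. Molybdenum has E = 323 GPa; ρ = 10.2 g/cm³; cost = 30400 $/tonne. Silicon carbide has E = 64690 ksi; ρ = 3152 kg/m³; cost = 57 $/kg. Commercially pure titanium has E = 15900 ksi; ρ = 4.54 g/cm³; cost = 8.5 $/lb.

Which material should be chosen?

elm

Normalizing units and computing the index:
  bronze: E = 109.6 GPa, ρ = 8900 kg/m³, cost = 8.110 $/kg
  nickel superalloy: E = 209.9 GPa, ρ = 8470 kg/m³, cost = 40.20 $/kg
  elm: E = 10.23 GPa, ρ = 698.0 kg/m³, cost = 1.350 $/kg
  magnesium alloy: E = 45.30 GPa, ρ = 1842 kg/m³, cost = 3.880 $/kg
  molybdenum: E = 323.0 GPa, ρ = 10200 kg/m³, cost = 30.40 $/kg
  silicon carbide: E = 446.0 GPa, ρ = 3152 kg/m³, cost = 57.00 $/kg
  commercially pure titanium: E = 109.6 GPa, ρ = 4540 kg/m³, cost = 18.74 $/kg
  elm: M = 10.9 MN·m per $
  magnesium alloy: M = 6.34 MN·m per $
  silicon carbide: M = 2.48 MN·m per $
  bronze: M = 1.52 MN·m per $
  commercially pure titanium: M = 1.29 MN·m per $
  molybdenum: M = 1.04 MN·m per $
  nickel superalloy: M = 0.616 MN·m per $
Elm ranks first.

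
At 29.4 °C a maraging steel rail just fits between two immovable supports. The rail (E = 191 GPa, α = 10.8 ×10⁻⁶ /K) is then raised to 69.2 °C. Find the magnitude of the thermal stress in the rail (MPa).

82.1 MPa

ΔT = 39.80 K. Constrained thermal stress σ = E·α·ΔT = 191.0×10³ MPa × 10.8×10⁻⁶ × 39.80 = 82.1 MPa (compressive).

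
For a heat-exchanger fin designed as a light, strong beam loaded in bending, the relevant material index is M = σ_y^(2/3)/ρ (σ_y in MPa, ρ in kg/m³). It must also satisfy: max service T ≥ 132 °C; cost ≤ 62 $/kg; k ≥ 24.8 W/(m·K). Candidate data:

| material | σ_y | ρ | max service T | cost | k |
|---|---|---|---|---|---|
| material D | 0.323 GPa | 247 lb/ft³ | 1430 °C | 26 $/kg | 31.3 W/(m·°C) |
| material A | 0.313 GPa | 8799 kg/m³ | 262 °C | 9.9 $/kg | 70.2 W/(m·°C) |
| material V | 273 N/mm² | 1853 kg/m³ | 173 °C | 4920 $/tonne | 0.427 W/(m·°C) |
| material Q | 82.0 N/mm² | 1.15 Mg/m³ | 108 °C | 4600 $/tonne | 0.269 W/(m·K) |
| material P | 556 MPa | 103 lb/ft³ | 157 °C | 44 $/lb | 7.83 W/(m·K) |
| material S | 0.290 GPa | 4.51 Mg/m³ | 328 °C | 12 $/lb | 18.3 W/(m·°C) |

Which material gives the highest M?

material D

Screen on constraints: max service T ≥ 132 °C; cost ≤ 62 $/kg; k ≥ 24.8 W/(m·K). Survivors: material D, material A.
Normalizing units and computing the index:
  material D: σ_y = 323.0 MPa, ρ = 3957 kg/m³
  material A: σ_y = 313.0 MPa, ρ = 8799 kg/m³
  material D: M = 11.9×10⁻³
  material A: M = 5.24×10⁻³
The maximum is for material D.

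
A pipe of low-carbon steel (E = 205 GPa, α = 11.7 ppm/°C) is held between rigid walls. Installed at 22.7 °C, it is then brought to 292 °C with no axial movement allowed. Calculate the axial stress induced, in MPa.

646 MPa

ΔT = 269.3 K. Constrained thermal stress σ = E·α·ΔT = 205.0×10³ MPa × 11.7×10⁻⁶ × 269.3 = 646 MPa (compressive).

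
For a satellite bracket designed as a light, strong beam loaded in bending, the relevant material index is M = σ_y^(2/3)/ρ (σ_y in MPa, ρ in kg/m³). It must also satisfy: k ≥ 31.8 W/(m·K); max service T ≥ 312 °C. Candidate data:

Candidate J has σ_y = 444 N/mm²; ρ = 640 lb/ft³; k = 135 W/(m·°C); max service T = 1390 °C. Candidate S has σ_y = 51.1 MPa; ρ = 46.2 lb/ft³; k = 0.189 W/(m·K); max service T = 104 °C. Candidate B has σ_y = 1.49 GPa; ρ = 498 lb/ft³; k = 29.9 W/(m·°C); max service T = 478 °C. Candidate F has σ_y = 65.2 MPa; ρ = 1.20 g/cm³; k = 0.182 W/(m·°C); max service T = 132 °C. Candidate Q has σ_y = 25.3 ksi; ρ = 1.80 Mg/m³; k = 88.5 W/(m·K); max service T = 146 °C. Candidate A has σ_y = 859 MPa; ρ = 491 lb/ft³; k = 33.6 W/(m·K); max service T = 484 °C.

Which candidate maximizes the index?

candidate A

Screen on constraints: k ≥ 31.8 W/(m·K); max service T ≥ 312 °C. Survivors: candidate J, candidate A.
After converting to SI:
  candidate J: σ_y = 444.0 MPa, ρ = 10250 kg/m³
  candidate A: σ_y = 859.0 MPa, ρ = 7865 kg/m³
  candidate A: M = 11.5×10⁻³
  candidate J: M = 5.68×10⁻³
The maximum is for candidate A.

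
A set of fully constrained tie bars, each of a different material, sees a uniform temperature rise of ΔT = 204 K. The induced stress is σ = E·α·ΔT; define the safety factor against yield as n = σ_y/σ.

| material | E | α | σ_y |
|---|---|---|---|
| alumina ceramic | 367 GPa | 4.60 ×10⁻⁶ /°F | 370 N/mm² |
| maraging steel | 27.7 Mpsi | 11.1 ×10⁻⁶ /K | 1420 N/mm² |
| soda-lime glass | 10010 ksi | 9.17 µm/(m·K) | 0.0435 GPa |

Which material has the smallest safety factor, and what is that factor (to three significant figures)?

Per material, after unit conversion:
  alumina ceramic: E = 367.0, α = 8.28, σ_y = 370.0 → σ = 620 MPa, n = 0.597
  maraging steel: E = 191.0, α = 11.1, σ_y = 1420 → σ = 432 MPa, n = 3.28
  soda-lime glass: E = 69.02, α = 9.17, σ_y = 43.50 → σ = 129 MPa, n = 0.337
The minimum is soda-lime glass at n = 0.337.

soda-lime glass, n = 0.337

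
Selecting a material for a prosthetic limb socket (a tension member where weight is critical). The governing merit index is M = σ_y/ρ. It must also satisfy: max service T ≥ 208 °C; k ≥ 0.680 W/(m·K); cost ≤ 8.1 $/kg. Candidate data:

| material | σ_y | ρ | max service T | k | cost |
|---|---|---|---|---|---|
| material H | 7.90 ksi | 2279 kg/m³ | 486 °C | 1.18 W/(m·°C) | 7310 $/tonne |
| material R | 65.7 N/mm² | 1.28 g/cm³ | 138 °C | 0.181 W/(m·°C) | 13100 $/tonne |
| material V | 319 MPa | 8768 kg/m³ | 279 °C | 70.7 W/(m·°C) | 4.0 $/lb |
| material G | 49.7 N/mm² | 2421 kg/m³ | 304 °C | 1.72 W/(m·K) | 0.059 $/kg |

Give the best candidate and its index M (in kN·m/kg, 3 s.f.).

Screen on constraints: max service T ≥ 208 °C; k ≥ 0.680 W/(m·K); cost ≤ 8.1 $/kg. Survivors: material H, material G.
Normalizing units and computing the index:
  material H: σ_y = 54.47 MPa, ρ = 2279 kg/m³
  material G: σ_y = 49.70 MPa, ρ = 2421 kg/m³
  material H: M = 23.9 kN·m/kg
  material G: M = 20.5 kN·m/kg
The maximum is for material H.

material H, M = 23.9 kN·m/kg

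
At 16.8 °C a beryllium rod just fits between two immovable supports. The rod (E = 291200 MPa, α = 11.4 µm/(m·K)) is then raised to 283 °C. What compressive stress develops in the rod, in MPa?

E = 291200 MPa = 291.2 GPa.
ΔT = 266.2 K. Constrained thermal stress σ = E·α·ΔT = 291.2×10³ MPa × 11.4×10⁻⁶ × 266.2 = 884 MPa (compressive).

884 MPa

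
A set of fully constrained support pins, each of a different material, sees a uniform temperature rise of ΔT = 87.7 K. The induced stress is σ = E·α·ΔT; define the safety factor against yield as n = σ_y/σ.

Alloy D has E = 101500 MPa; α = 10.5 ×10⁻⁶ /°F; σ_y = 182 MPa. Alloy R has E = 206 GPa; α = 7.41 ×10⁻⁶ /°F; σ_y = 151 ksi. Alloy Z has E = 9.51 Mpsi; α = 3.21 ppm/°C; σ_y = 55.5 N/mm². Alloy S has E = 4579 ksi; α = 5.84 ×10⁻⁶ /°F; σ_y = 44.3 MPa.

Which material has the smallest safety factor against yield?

alloy D

Per material, after unit conversion:
  alloy D: E = 101.5, α = 18.9, σ_y = 182.0 → σ = 168 MPa, n = 1.08
  alloy R: E = 206.0, α = 13.3, σ_y = 1041 → σ = 241 MPa, n = 4.32
  alloy Z: E = 65.57, α = 3.21, σ_y = 55.50 → σ = 18.5 MPa, n = 3.01
  alloy S: E = 31.57, α = 10.5, σ_y = 44.30 → σ = 29.1 MPa, n = 1.52
Smallest n: alloy D with n = 1.08.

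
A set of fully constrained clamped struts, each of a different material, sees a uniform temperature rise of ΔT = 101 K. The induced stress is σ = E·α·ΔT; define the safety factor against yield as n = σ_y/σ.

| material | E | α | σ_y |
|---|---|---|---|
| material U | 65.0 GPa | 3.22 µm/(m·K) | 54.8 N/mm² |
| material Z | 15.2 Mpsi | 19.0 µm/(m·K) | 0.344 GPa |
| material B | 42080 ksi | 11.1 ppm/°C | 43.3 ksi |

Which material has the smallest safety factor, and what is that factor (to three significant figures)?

material B, n = 0.918

With everything in SI (GPa, ×10⁻⁶/K, MPa):
  material U: E = 65.00, α = 3.22, σ_y = 54.80 → σ = 21.1 MPa, n = 2.59
  material Z: E = 104.8, α = 19.0, σ_y = 344.0 → σ = 201 MPa, n = 1.71
  material B: E = 290.1, α = 11.1, σ_y = 298.5 → σ = 325 MPa, n = 0.918
Smallest n: material B with n = 0.918.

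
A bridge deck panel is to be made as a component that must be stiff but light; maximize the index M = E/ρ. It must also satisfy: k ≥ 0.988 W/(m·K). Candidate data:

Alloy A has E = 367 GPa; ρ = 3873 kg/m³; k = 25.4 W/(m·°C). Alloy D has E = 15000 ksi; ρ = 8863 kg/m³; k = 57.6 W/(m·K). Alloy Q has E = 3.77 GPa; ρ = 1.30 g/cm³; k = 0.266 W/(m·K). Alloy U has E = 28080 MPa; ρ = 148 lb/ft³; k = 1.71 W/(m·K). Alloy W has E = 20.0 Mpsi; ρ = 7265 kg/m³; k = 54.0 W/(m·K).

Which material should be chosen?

alloy A

Screen on constraints: k ≥ 0.988 W/(m·K). Survivors: alloy A, alloy D, alloy U, alloy W.
Normalizing units and computing the index:
  alloy A: E = 367.0 GPa, ρ = 3873 kg/m³
  alloy D: E = 103.4 GPa, ρ = 8863 kg/m³
  alloy U: E = 28.08 GPa, ρ = 2371 kg/m³
  alloy W: E = 137.9 GPa, ρ = 7265 kg/m³
  alloy A: M = 94.8 MN·m/kg
  alloy W: M = 19.0 MN·m/kg
  alloy U: M = 11.8 MN·m/kg
  alloy D: M = 11.7 MN·m/kg
The maximum is for alloy A.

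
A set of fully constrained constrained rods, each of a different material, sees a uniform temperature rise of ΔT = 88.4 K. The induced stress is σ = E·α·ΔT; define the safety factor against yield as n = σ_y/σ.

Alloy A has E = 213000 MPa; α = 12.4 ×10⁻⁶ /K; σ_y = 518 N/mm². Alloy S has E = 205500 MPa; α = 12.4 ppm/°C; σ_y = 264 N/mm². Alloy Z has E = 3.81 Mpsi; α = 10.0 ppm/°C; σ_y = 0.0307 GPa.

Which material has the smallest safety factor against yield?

alloy S

Per material, after unit conversion:
  alloy A: E = 213.0, α = 12.4, σ_y = 518.0 → σ = 233 MPa, n = 2.22
  alloy S: E = 205.5, α = 12.4, σ_y = 264.0 → σ = 225 MPa, n = 1.17
  alloy Z: E = 26.27, α = 10.0, σ_y = 30.70 → σ = 23.2 MPa, n = 1.32
Alloy S has the lowest safety factor, n = 1.17.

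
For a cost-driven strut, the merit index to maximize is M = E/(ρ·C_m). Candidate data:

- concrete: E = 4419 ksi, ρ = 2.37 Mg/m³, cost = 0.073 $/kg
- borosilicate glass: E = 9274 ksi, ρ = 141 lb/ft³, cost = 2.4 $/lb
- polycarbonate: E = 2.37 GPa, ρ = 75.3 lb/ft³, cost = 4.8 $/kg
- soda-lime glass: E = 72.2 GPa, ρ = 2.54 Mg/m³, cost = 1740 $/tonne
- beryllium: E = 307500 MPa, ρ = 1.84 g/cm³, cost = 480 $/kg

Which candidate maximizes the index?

Normalizing units and computing the index:
  concrete: E = 30.47 GPa, ρ = 2370 kg/m³, cost = 0.07300 $/kg
  borosilicate glass: E = 63.94 GPa, ρ = 2259 kg/m³, cost = 5.291 $/kg
  polycarbonate: E = 2.370 GPa, ρ = 1206 kg/m³, cost = 4.800 $/kg
  soda-lime glass: E = 72.20 GPa, ρ = 2540 kg/m³, cost = 1.740 $/kg
  beryllium: E = 307.5 GPa, ρ = 1840 kg/m³, cost = 480.0 $/kg
  concrete: M = 176 MN·m per $
  soda-lime glass: M = 16.3 MN·m per $
  borosilicate glass: M = 5.35 MN·m per $
  polycarbonate: M = 0.409 MN·m per $
  beryllium: M = 0.348 MN·m per $
Concrete ranks first.

concrete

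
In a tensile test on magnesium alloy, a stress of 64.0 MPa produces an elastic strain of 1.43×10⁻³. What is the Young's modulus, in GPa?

44.8 GPa

E = σ/ε = 64.0 MPa / 1.43×10⁻³ = 44760 MPa = 44.8 GPa.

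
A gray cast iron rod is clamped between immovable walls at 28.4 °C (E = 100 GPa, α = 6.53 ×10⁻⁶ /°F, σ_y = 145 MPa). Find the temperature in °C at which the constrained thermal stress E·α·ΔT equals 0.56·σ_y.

97.5 °C

α = 6.53×10⁻⁶/°F × 9/5 = 11.8×10⁻⁶/K.
E·α·ΔT = 81.20 MPa ⇒ ΔT = 81.20 / (100.0×10³ × 11.8×10⁻⁶) = 69.08 K.
T = 28.4 + 69.08 = 97.48 °C.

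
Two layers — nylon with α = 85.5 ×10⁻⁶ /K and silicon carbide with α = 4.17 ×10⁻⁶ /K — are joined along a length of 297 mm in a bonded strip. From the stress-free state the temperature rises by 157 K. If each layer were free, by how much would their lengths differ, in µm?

3790 µm

Δα = |85.5 − 4.17|×10⁻⁶/K = 81.3×10⁻⁶/K.
ΔL_mismatch = Δα·L·ΔT = 81.3×10⁻⁶ × 297.0 mm × 157.0 K = 3790 µm.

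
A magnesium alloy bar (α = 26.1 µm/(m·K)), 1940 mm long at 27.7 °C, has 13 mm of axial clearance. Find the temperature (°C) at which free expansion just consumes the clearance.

α·L₀·ΔT = 13.0 mm ⇒ ΔT = 13.0 / (26.1×10⁻⁶ × 1940.0) = 256.7 K.
T = 27.7 + 256.7 = 284.4 °C.

284 °C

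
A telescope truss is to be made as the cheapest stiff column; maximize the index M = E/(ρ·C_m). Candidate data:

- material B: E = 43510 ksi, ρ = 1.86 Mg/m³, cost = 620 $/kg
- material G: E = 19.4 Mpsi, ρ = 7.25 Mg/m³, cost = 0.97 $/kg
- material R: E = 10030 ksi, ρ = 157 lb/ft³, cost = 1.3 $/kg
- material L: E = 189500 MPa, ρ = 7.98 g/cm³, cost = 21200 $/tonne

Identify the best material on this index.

material R

Normalizing units and computing the index:
  material B: E = 300.0 GPa, ρ = 1860 kg/m³, cost = 620.0 $/kg
  material G: E = 133.8 GPa, ρ = 7250 kg/m³, cost = 0.9700 $/kg
  material R: E = 69.15 GPa, ρ = 2515 kg/m³, cost = 1.300 $/kg
  material L: E = 189.5 GPa, ρ = 7980 kg/m³, cost = 21.20 $/kg
  material R: M = 21.2 MN·m per $
  material G: M = 19.0 MN·m per $
  material L: M = 1.12 MN·m per $
  material B: M = 0.260 MN·m per $
The maximum is for material R.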